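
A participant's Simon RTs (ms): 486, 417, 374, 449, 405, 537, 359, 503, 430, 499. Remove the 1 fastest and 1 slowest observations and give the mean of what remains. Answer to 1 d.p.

Sorted: 359, 374, 405, 417, 430, 449, 486, 499, 503, 537
Drop lowest 1 (359) and highest 1 (537)
Remaining (n=8): Σ = 3563, mean = 3563/8 = 445.375

445.4 ms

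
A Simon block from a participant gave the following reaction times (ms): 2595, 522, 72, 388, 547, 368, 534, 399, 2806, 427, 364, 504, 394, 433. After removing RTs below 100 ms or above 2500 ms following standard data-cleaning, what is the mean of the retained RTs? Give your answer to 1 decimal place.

443.6 ms

Excluded: 72, 2595, 2806
Retained (n=11): Σ = 4880
Mean = 4880/11 = 443.6364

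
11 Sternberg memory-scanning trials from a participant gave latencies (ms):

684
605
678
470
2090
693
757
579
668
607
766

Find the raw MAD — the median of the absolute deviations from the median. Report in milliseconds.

Sorted: 470, 579, 605, 607, 668, 678, 684, 693, 757, 766, 2090 → median = 678
|x − 678|: 6, 73, 0, 208, 1412, 15, 79, 99, 10, 71, 88
Sorted deviations: 0, 6, 10, 15, 71, 73, 79, 88, 99, 208, 1412 → MAD = 73

73 ms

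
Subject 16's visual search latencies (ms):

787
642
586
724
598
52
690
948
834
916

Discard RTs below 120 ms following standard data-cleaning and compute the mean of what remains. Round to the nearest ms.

747 ms

Excluded: 52
Retained (n=9): Σ = 6725
Mean = 6725/9 = 747.2222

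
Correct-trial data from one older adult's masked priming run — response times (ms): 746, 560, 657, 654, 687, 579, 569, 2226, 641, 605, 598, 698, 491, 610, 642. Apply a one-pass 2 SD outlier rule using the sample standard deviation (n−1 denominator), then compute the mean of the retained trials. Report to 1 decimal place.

n = 15, ΣRT = 10963, M = 730.867
Σ(x−M)² = 2450095.73; s = √(2450095.73/14) = 418.338
Cutoffs: 730.867 ± 2·418.338 → [-105.8, 1567.5]
Outside: 2226 → excluded.
Retained (n=14): Σ = 8737, mean = 8737/14 = 624.071

624.1 ms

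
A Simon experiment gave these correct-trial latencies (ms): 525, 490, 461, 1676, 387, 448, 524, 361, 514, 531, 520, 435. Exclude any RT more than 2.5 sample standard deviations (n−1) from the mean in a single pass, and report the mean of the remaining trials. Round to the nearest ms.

n = 12, ΣRT = 6872, M = 572.667
Σ(x−M)² = 1363008.67; s = √(1363008.67/11) = 352.008
Cutoffs: 572.667 ± 2.5·352.008 → [-307.4, 1452.7]
Outside: 1676 → excluded.
Retained (n=11): Σ = 5196, mean = 5196/11 = 472.364

472 ms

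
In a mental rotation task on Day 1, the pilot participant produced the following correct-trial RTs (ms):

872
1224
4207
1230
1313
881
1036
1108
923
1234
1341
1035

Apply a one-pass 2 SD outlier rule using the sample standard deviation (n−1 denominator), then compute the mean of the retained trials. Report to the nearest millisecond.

n = 12, ΣRT = 16404, M = 1367.000
Σ(x−M)² = 9091322.00; s = √(9091322.00/11) = 909.112
Cutoffs: 1367.000 ± 2·909.112 → [-451.2, 3185.2]
Outside: 4207 → excluded.
Retained (n=11): Σ = 12197, mean = 12197/11 = 1108.818

1109 ms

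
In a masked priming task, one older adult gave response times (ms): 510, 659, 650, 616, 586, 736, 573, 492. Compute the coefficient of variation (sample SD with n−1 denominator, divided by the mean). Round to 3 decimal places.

0.134

n = 8, Σ = 4822, M = 602.7500
Σ(x−M)² = 45361.500; s = √(45361.500/7) = 80.4998
CV = 80.4998 / 602.7500 = 0.13355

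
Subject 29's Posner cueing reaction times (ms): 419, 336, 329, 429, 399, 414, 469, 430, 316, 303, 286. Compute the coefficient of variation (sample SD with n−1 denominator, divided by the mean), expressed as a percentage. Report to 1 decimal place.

16.6%

n = 11, Σ = 4130, M = 375.4545
Σ(x−M)² = 39030.727; s = √(39030.727/10) = 62.4746
CV = 62.4746 / 375.4545 = 0.16640 = 16.640%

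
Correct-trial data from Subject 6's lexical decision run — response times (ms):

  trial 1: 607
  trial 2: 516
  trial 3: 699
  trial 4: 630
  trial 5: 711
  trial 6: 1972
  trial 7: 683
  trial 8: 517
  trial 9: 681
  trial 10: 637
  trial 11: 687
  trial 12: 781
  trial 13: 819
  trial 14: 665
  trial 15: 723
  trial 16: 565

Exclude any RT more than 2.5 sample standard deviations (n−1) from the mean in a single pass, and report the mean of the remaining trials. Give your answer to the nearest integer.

n = 16, ΣRT = 11893, M = 743.312
Σ(x−M)² = 1714473.44; s = √(1714473.44/15) = 338.080
Cutoffs: 743.312 ± 2.5·338.080 → [-101.9, 1588.5]
Outside: 1972 → excluded.
Retained (n=15): Σ = 9921, mean = 9921/15 = 661.400

661 ms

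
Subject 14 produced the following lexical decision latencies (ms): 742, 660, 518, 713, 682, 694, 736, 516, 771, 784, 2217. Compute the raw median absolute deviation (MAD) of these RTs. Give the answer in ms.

53 ms

Sorted: 516, 518, 660, 682, 694, 713, 736, 742, 771, 784, 2217 → median = 713
|x − 713|: 29, 53, 195, 0, 31, 19, 23, 197, 58, 71, 1504
Sorted deviations: 0, 19, 23, 29, 31, 53, 58, 71, 195, 197, 1504 → MAD = 53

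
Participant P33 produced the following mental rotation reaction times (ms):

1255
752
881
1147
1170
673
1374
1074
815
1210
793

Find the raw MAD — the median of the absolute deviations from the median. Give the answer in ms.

193 ms

Sorted: 673, 752, 793, 815, 881, 1074, 1147, 1170, 1210, 1255, 1374 → median = 1074
|x − 1074|: 181, 322, 193, 73, 96, 401, 300, 0, 259, 136, 281
Sorted deviations: 0, 73, 96, 136, 181, 193, 259, 281, 300, 322, 401 → MAD = 193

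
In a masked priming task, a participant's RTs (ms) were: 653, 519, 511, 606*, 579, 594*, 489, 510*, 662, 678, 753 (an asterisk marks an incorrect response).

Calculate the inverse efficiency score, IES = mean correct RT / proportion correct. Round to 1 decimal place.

Correct trials (n=8): 653, 519, 511, 579, 489, 662, 678, 753
Mean correct RT = 4844/8 = 605.5000 ms
Proportion correct = 8/11
IES = 605.5000 / (8/11) = 832.562 ms

832.6 ms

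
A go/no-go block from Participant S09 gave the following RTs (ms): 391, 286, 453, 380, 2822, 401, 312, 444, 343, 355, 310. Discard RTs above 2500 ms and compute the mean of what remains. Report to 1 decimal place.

367.5 ms

Excluded: 2822
Retained (n=10): Σ = 3675
Mean = 3675/10 = 367.5000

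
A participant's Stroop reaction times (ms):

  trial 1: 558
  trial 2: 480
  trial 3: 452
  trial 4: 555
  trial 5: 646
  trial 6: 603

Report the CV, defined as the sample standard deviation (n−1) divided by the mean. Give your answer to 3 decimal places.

n = 6, Σ = 3294, M = 549.0000
Σ(x−M)² = 26612.000; s = √(26612.000/5) = 72.9548
CV = 72.9548 / 549.0000 = 0.13289

0.133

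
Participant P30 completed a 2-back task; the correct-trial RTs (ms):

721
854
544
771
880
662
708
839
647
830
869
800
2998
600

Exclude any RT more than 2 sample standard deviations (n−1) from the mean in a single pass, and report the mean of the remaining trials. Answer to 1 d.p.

748.1 ms

n = 14, ΣRT = 12723, M = 908.786
Σ(x−M)² = 4845556.36; s = √(4845556.36/13) = 610.520
Cutoffs: 908.786 ± 2·610.520 → [-312.3, 2129.8]
Outside: 2998 → excluded.
Retained (n=13): Σ = 9725, mean = 9725/13 = 748.077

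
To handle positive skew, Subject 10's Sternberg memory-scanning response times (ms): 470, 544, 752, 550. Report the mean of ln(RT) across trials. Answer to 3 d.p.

ln(RT): 6.1527, 6.2989, 6.6227, 6.3099
Σ ln(RT) = 25.3843
Mean = 25.3843/4 = 6.34608

6.346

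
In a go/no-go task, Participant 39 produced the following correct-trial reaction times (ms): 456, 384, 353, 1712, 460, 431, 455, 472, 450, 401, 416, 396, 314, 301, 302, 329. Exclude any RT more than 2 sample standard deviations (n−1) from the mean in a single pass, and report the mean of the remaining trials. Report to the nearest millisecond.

395 ms

n = 16, ΣRT = 7632, M = 477.000
Σ(x−M)² = 1679466.00; s = √(1679466.00/15) = 334.611
Cutoffs: 477.000 ± 2·334.611 → [-192.2, 1146.2]
Outside: 1712 → excluded.
Retained (n=15): Σ = 5920, mean = 5920/15 = 394.667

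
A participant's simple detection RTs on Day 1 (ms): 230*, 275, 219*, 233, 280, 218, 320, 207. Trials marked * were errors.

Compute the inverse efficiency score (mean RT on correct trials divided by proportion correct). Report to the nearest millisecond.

341 ms

Correct trials (n=6): 275, 233, 280, 218, 320, 207
Mean correct RT = 1533/6 = 255.5000 ms
Proportion correct = 6/8
IES = 255.5000 / (6/8) = 340.667 ms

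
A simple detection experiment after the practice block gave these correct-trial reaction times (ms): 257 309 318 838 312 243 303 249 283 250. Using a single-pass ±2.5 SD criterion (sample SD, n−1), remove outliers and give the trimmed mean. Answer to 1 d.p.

n = 10, ΣRT = 3362, M = 336.200
Σ(x−M)² = 287385.60; s = √(287385.60/9) = 178.695
Cutoffs: 336.200 ± 2.5·178.695 → [-110.5, 782.9]
Outside: 838 → excluded.
Retained (n=9): Σ = 2524, mean = 2524/9 = 280.444

280.4 ms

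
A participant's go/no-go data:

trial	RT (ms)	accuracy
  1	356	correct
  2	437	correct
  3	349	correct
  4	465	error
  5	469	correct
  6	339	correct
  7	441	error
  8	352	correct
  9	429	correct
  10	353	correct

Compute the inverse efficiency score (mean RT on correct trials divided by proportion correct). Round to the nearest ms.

Correct trials (n=8): 356, 437, 349, 469, 339, 352, 429, 353
Mean correct RT = 3084/8 = 385.5000 ms
Proportion correct = 8/10
IES = 385.5000 / (8/10) = 481.875 ms

482 ms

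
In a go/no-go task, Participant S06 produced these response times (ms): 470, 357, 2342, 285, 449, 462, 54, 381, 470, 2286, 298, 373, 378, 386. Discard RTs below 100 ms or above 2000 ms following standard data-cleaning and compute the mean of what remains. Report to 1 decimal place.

Excluded: 54, 2286, 2342
Retained (n=11): Σ = 4309
Mean = 4309/11 = 391.7273

391.7 ms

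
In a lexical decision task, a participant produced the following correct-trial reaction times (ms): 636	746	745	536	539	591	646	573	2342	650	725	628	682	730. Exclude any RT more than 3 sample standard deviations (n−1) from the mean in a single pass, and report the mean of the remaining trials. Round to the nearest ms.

n = 14, ΣRT = 10769, M = 769.214
Σ(x−M)² = 2730608.36; s = √(2730608.36/13) = 458.309
Cutoffs: 769.214 ± 3·458.309 → [-605.7, 2144.1]
Outside: 2342 → excluded.
Retained (n=13): Σ = 8427, mean = 8427/13 = 648.231

648 ms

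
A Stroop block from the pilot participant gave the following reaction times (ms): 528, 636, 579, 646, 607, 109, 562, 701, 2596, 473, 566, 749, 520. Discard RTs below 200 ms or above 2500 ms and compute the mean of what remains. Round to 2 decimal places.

597.00 ms

Excluded: 109, 2596
Retained (n=11): Σ = 6567
Mean = 6567/11 = 597.0000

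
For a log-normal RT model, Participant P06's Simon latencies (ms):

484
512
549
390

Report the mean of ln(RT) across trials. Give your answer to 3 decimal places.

ln(RT): 6.1821, 6.2383, 6.3081, 5.9661
Σ ln(RT) = 24.6947
Mean = 24.6947/4 = 6.17366

6.174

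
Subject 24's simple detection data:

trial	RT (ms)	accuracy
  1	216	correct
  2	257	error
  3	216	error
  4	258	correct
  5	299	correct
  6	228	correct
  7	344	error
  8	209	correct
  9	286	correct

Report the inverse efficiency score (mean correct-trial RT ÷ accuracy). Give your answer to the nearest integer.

Correct trials (n=6): 216, 258, 299, 228, 209, 286
Mean correct RT = 1496/6 = 249.3333 ms
Proportion correct = 6/9
IES = 249.3333 / (6/9) = 374.000 ms

374 ms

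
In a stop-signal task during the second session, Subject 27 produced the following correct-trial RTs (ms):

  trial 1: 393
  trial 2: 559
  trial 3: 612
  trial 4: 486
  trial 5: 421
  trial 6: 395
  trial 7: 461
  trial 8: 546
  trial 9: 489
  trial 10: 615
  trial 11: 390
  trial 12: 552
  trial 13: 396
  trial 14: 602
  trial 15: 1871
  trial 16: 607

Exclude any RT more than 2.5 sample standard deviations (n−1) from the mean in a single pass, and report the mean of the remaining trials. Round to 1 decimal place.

501.6 ms

n = 16, ΣRT = 9395, M = 587.188
Σ(x−M)² = 1867406.44; s = √(1867406.44/15) = 352.837
Cutoffs: 587.188 ± 2.5·352.837 → [-294.9, 1469.3]
Outside: 1871 → excluded.
Retained (n=15): Σ = 7524, mean = 7524/15 = 501.600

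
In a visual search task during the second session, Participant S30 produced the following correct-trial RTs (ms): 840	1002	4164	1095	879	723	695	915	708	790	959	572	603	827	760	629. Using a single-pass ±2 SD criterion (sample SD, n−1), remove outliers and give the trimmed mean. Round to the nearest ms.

800 ms

n = 16, ΣRT = 16161, M = 1010.062
Σ(x−M)² = 10932532.94; s = √(10932532.94/15) = 853.719
Cutoffs: 1010.062 ± 2·853.719 → [-697.4, 2717.5]
Outside: 4164 → excluded.
Retained (n=15): Σ = 11997, mean = 11997/15 = 799.800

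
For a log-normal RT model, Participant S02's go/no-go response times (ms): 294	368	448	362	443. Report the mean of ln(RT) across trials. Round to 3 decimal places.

5.936

ln(RT): 5.6836, 5.9081, 6.1048, 5.8916, 6.0936
Σ ln(RT) = 29.6817
Mean = 29.6817/5 = 5.93633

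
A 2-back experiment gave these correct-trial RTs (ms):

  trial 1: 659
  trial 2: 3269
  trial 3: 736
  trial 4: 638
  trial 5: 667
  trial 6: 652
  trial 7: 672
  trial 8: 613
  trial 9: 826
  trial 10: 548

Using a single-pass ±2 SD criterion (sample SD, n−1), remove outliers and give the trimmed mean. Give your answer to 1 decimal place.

667.9 ms

n = 10, ΣRT = 9280, M = 928.000
Σ(x−M)² = 6137468.00; s = √(6137468.00/9) = 825.797
Cutoffs: 928.000 ± 2·825.797 → [-723.6, 2579.6]
Outside: 3269 → excluded.
Retained (n=9): Σ = 6011, mean = 6011/9 = 667.889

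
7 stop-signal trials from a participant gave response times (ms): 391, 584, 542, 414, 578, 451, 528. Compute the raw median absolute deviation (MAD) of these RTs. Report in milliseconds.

Sorted: 391, 414, 451, 528, 542, 578, 584 → median = 528
|x − 528|: 137, 56, 14, 114, 50, 77, 0
Sorted deviations: 0, 14, 50, 56, 77, 114, 137 → MAD = 56

56 ms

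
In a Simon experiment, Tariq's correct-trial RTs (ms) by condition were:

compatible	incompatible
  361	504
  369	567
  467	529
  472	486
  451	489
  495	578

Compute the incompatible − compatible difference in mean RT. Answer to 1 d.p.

M(compatible) = 2615/6 = 435.833
M(incompatible) = 3153/6 = 525.500
Difference = 525.500 − 435.833 = 89.667 ms

89.7 ms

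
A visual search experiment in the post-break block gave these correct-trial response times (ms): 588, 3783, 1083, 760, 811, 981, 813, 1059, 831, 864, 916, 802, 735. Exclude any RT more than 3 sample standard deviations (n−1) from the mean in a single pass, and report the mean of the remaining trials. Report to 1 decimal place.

853.6 ms

n = 13, ΣRT = 14026, M = 1078.923
Σ(x−M)² = 8136420.92; s = √(8136420.92/12) = 823.429
Cutoffs: 1078.923 ± 3·823.429 → [-1391.4, 3549.2]
Outside: 3783 → excluded.
Retained (n=12): Σ = 10243, mean = 10243/12 = 853.583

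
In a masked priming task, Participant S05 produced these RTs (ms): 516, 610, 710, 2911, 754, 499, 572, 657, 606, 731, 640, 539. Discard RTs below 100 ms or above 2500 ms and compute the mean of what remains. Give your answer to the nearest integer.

621 ms

Excluded: 2911
Retained (n=11): Σ = 6834
Mean = 6834/11 = 621.2727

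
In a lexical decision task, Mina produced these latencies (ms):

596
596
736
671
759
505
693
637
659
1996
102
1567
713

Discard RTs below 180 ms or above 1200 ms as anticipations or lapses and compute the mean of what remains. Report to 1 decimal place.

Excluded: 102, 1567, 1996
Retained (n=10): Σ = 6565
Mean = 6565/10 = 656.5000

656.5 ms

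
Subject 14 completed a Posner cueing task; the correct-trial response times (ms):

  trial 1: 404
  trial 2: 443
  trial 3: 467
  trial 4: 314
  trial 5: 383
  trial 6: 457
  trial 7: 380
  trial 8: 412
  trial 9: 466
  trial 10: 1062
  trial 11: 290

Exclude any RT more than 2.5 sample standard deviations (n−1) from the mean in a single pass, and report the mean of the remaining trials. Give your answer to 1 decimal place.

n = 11, ΣRT = 5078, M = 461.636
Σ(x−M)² = 430742.55; s = √(430742.55/10) = 207.543
Cutoffs: 461.636 ± 2.5·207.543 → [-57.2, 980.5]
Outside: 1062 → excluded.
Retained (n=10): Σ = 4016, mean = 4016/10 = 401.600

401.6 ms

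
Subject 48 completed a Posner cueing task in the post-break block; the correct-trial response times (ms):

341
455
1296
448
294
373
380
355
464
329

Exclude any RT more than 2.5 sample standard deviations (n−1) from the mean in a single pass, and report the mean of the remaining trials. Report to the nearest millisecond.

n = 10, ΣRT = 4735, M = 473.500
Σ(x−M)² = 781130.50; s = √(781130.50/9) = 294.605
Cutoffs: 473.500 ± 2.5·294.605 → [-263.0, 1210.0]
Outside: 1296 → excluded.
Retained (n=9): Σ = 3439, mean = 3439/9 = 382.111

382 ms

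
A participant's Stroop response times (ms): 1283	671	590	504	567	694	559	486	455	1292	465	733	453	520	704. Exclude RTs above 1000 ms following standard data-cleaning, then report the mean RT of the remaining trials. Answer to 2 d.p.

Excluded: 1283, 1292
Retained (n=13): Σ = 7401
Mean = 7401/13 = 569.3077

569.31 ms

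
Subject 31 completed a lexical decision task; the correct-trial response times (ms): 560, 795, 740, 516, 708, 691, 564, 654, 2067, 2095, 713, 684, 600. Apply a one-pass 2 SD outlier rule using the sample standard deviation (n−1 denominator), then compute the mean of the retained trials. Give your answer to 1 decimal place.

n = 13, ΣRT = 11387, M = 875.923
Σ(x−M)² = 3507640.92; s = √(3507640.92/12) = 540.651
Cutoffs: 875.923 ± 2·540.651 → [-205.4, 1957.2]
Outside: 2067, 2095 → excluded.
Retained (n=11): Σ = 7225, mean = 7225/11 = 656.818

656.8 ms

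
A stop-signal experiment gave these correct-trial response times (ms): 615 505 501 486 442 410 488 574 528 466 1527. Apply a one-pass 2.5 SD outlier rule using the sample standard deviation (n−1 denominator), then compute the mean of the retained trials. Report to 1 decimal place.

501.5 ms

n = 11, ΣRT = 6542, M = 594.727
Σ(x−M)² = 988494.18; s = √(988494.18/10) = 314.403
Cutoffs: 594.727 ± 2.5·314.403 → [-191.3, 1380.7]
Outside: 1527 → excluded.
Retained (n=10): Σ = 5015, mean = 5015/10 = 501.500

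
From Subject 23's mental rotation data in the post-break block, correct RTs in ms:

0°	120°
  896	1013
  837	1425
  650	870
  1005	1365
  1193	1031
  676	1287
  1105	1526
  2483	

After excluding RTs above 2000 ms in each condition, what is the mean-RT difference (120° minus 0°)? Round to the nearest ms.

308 ms

0°: exclude 2483
M(0°) = 6362/7 = 908.857
M(120°) = 8517/7 = 1216.714
Difference = 1216.714 − 908.857 = 307.857 ms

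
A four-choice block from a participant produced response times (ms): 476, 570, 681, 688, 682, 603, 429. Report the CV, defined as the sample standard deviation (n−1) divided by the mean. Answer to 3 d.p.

0.178

n = 7, Σ = 4129, M = 589.8571
Σ(x−M)² = 65834.857; s = √(65834.857/6) = 104.7496
CV = 104.7496 / 589.8571 = 0.17758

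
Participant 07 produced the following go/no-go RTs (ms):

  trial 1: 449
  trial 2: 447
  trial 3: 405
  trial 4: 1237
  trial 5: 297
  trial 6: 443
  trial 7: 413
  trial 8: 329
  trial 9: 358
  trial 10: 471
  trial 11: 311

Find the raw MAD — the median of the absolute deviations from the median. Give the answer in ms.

55 ms

Sorted: 297, 311, 329, 358, 405, 413, 443, 447, 449, 471, 1237 → median = 413
|x − 413|: 36, 34, 8, 824, 116, 30, 0, 84, 55, 58, 102
Sorted deviations: 0, 8, 30, 34, 36, 55, 58, 84, 102, 116, 824 → MAD = 55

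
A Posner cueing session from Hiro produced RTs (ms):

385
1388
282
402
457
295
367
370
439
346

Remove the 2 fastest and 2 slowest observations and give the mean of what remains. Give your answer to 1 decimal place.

384.8 ms

Sorted: 282, 295, 346, 367, 370, 385, 402, 439, 457, 1388
Drop lowest 2 (282, 295) and highest 2 (457, 1388)
Remaining (n=6): Σ = 2309, mean = 2309/6 = 384.833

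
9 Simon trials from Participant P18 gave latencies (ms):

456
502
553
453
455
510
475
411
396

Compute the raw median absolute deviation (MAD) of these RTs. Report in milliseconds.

45 ms

Sorted: 396, 411, 453, 455, 456, 475, 502, 510, 553 → median = 456
|x − 456|: 0, 46, 97, 3, 1, 54, 19, 45, 60
Sorted deviations: 0, 1, 3, 19, 45, 46, 54, 60, 97 → MAD = 45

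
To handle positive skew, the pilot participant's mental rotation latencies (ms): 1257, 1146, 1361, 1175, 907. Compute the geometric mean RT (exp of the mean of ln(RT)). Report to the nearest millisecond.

1159 ms

ln(RT): 7.1365, 7.0440, 7.2160, 7.0690, 6.8101
Mean ln(RT) = 35.2757/5 = 7.05513
Geometric mean = exp(7.05513) = 1158.79 ms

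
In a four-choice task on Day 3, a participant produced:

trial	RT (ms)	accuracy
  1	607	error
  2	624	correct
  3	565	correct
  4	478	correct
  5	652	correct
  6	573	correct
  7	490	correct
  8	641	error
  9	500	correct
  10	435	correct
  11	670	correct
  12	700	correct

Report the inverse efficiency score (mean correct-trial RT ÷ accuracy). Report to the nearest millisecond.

682 ms

Correct trials (n=10): 624, 565, 478, 652, 573, 490, 500, 435, 670, 700
Mean correct RT = 5687/10 = 568.7000 ms
Proportion correct = 10/12
IES = 568.7000 / (10/12) = 682.440 ms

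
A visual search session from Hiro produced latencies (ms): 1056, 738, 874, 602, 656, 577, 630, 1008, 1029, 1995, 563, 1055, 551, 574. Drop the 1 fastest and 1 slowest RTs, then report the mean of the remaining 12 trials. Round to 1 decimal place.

780.2 ms

Sorted: 551, 563, 574, 577, 602, 630, 656, 738, 874, 1008, 1029, 1055, 1056, 1995
Drop lowest 1 (551) and highest 1 (1995)
Remaining (n=12): Σ = 9362, mean = 9362/12 = 780.167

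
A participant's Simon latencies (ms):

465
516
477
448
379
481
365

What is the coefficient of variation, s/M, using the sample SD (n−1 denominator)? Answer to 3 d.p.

0.124

n = 7, Σ = 3131, M = 447.2857
Σ(x−M)² = 18489.429; s = √(18489.429/6) = 55.5119
CV = 55.5119 / 447.2857 = 0.12411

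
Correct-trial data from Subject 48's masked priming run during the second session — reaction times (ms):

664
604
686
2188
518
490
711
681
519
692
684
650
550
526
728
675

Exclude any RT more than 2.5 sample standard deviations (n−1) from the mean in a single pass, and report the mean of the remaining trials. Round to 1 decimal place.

625.2 ms

n = 16, ΣRT = 11566, M = 722.875
Σ(x−M)² = 2383951.75; s = √(2383951.75/15) = 398.660
Cutoffs: 722.875 ± 2.5·398.660 → [-273.8, 1719.5]
Outside: 2188 → excluded.
Retained (n=15): Σ = 9378, mean = 9378/15 = 625.200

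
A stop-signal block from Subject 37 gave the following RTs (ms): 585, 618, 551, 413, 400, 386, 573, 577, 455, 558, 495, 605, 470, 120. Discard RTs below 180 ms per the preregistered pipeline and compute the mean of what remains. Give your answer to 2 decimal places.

514.31 ms

Excluded: 120
Retained (n=13): Σ = 6686
Mean = 6686/13 = 514.3077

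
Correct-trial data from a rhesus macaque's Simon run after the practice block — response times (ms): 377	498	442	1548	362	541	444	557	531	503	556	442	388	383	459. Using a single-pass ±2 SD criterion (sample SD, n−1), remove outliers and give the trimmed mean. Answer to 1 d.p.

n = 15, ΣRT = 8031, M = 535.400
Σ(x−M)² = 1160497.60; s = √(1160497.60/14) = 287.911
Cutoffs: 535.400 ± 2·287.911 → [-40.4, 1111.2]
Outside: 1548 → excluded.
Retained (n=14): Σ = 6483, mean = 6483/14 = 463.071

463.1 ms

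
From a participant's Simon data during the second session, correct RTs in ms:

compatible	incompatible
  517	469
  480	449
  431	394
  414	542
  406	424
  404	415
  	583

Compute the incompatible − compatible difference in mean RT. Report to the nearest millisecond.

M(compatible) = 2652/6 = 442.000
M(incompatible) = 3276/7 = 468.000
Difference = 468.000 − 442.000 = 26.000 ms

26 ms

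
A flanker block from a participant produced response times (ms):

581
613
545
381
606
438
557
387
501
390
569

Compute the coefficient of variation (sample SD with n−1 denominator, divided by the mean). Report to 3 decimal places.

n = 11, Σ = 5568, M = 506.1818
Σ(x−M)² = 83055.636; s = √(83055.636/10) = 91.1349
CV = 91.1349 / 506.1818 = 0.18004

0.180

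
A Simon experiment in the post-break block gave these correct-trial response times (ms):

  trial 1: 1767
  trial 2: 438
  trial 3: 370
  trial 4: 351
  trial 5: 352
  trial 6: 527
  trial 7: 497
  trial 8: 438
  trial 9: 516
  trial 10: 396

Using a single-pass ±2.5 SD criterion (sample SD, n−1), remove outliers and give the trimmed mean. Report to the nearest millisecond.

432 ms

n = 10, ΣRT = 5652, M = 565.200
Σ(x−M)² = 1643281.60; s = √(1643281.60/9) = 427.302
Cutoffs: 565.200 ± 2.5·427.302 → [-503.1, 1633.5]
Outside: 1767 → excluded.
Retained (n=9): Σ = 3885, mean = 3885/9 = 431.667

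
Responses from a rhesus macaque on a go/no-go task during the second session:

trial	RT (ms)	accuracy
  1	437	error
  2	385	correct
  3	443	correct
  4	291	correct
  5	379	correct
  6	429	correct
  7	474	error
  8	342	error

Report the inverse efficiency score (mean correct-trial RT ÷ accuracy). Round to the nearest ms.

Correct trials (n=5): 385, 443, 291, 379, 429
Mean correct RT = 1927/5 = 385.4000 ms
Proportion correct = 5/8
IES = 385.4000 / (5/8) = 616.640 ms

617 ms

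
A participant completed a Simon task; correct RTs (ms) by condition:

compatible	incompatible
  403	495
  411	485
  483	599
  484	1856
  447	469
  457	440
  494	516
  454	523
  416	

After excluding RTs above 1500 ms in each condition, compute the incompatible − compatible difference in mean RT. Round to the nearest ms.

incompatible: exclude 1856
M(compatible) = 4049/9 = 449.889
M(incompatible) = 3527/7 = 503.857
Difference = 503.857 − 449.889 = 53.968 ms

54 ms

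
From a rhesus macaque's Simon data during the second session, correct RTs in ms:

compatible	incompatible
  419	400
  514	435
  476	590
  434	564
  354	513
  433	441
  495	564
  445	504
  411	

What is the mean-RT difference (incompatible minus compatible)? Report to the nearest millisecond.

59 ms

M(compatible) = 3981/9 = 442.333
M(incompatible) = 4011/8 = 501.375
Difference = 501.375 − 442.333 = 59.042 ms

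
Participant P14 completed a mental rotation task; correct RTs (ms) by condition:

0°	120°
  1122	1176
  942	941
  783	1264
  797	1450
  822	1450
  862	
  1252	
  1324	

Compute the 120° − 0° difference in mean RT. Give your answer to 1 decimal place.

268.2 ms

M(0°) = 7904/8 = 988.000
M(120°) = 6281/5 = 1256.200
Difference = 1256.200 − 988.000 = 268.200 ms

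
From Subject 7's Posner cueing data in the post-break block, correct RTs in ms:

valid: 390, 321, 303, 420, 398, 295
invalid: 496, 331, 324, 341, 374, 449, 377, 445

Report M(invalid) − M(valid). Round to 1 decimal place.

37.6 ms

M(valid) = 2127/6 = 354.500
M(invalid) = 3137/8 = 392.125
Difference = 392.125 − 354.500 = 37.625 ms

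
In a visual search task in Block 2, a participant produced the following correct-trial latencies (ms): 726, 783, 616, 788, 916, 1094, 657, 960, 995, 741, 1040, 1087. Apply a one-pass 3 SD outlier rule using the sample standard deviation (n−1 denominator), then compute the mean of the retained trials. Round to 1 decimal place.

866.9 ms

n = 12, ΣRT = 10403, M = 866.917
Σ(x−M)² = 313446.92; s = √(313446.92/11) = 168.805
Cutoffs: 866.917 ± 3·168.805 → [360.5, 1373.3]
No RTs fall outside the cutoffs; all 12 retained. Mean = 10403/12 = 866.917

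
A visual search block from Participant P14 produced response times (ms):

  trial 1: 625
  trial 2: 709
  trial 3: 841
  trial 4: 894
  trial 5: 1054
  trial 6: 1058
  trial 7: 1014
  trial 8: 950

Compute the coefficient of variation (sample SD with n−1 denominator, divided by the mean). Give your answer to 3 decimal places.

n = 8, Σ = 7145, M = 893.1250
Σ(x−M)² = 179420.875; s = √(179420.875/7) = 160.0986
CV = 160.0986 / 893.1250 = 0.17926

0.179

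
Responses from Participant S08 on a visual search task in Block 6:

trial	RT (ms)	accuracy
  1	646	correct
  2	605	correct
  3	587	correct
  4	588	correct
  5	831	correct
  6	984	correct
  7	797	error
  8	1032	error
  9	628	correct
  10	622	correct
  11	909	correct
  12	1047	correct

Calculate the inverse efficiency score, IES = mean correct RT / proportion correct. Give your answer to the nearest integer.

Correct trials (n=10): 646, 605, 587, 588, 831, 984, 628, 622, 909, 1047
Mean correct RT = 7447/10 = 744.7000 ms
Proportion correct = 10/12
IES = 744.7000 / (10/12) = 893.640 ms

894 ms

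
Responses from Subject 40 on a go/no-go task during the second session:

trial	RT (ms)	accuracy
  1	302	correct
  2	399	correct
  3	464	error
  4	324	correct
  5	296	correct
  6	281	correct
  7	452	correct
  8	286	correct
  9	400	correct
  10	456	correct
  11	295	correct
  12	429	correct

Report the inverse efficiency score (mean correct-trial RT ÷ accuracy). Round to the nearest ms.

389 ms

Correct trials (n=11): 302, 399, 324, 296, 281, 452, 286, 400, 456, 295, 429
Mean correct RT = 3920/11 = 356.3636 ms
Proportion correct = 11/12
IES = 356.3636 / (11/12) = 388.760 ms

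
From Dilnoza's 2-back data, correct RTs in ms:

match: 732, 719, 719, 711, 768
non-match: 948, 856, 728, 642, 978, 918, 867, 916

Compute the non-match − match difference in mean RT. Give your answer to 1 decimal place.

M(match) = 3649/5 = 729.800
M(non-match) = 6853/8 = 856.625
Difference = 856.625 − 729.800 = 126.825 ms

126.8 ms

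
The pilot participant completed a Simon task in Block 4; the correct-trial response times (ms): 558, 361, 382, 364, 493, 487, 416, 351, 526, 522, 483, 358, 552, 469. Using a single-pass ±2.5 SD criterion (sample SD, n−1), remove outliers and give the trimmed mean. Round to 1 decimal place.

n = 14, ΣRT = 6322, M = 451.571
Σ(x−M)² = 77023.43; s = √(77023.43/13) = 76.973
Cutoffs: 451.571 ± 2.5·76.973 → [259.1, 644.0]
No RTs fall outside the cutoffs; all 14 retained. Mean = 6322/14 = 451.571

451.6 ms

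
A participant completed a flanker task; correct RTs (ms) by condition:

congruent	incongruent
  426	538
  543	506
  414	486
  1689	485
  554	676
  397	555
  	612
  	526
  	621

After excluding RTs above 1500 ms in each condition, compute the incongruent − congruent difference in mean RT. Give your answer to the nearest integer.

congruent: exclude 1689
M(congruent) = 2334/5 = 466.800
M(incongruent) = 5005/9 = 556.111
Difference = 556.111 − 466.800 = 89.311 ms

89 ms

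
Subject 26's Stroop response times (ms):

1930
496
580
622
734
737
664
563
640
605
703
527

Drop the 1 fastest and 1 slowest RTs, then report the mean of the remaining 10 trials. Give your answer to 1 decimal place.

637.5 ms

Sorted: 496, 527, 563, 580, 605, 622, 640, 664, 703, 734, 737, 1930
Drop lowest 1 (496) and highest 1 (1930)
Remaining (n=10): Σ = 6375, mean = 6375/10 = 637.500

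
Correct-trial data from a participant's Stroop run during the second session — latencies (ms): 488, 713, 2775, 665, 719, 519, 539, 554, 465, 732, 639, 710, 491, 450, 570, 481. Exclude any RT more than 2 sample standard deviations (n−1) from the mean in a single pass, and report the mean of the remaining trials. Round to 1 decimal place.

582.3 ms

n = 16, ΣRT = 11510, M = 719.375
Σ(x−M)² = 4657427.75; s = √(4657427.75/15) = 557.221
Cutoffs: 719.375 ± 2·557.221 → [-395.1, 1833.8]
Outside: 2775 → excluded.
Retained (n=15): Σ = 8735, mean = 8735/15 = 582.333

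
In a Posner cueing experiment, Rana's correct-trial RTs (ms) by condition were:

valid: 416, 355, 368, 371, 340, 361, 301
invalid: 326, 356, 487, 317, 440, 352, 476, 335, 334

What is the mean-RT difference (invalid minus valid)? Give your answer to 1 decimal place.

M(valid) = 2512/7 = 358.857
M(invalid) = 3423/9 = 380.333
Difference = 380.333 − 358.857 = 21.476 ms

21.5 ms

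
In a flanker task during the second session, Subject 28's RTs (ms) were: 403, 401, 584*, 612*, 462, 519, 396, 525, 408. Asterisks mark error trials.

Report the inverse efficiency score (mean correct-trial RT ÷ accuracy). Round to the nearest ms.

Correct trials (n=7): 403, 401, 462, 519, 396, 525, 408
Mean correct RT = 3114/7 = 444.8571 ms
Proportion correct = 7/9
IES = 444.8571 / (7/9) = 571.959 ms

572 ms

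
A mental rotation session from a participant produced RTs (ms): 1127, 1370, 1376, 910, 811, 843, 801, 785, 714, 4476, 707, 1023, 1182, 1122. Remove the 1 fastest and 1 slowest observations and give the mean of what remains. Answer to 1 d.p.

Sorted: 707, 714, 785, 801, 811, 843, 910, 1023, 1122, 1127, 1182, 1370, 1376, 4476
Drop lowest 1 (707) and highest 1 (4476)
Remaining (n=12): Σ = 12064, mean = 12064/12 = 1005.333

1005.3 ms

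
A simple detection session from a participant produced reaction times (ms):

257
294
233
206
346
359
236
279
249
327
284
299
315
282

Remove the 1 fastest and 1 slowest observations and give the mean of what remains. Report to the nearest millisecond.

283 ms

Sorted: 206, 233, 236, 249, 257, 279, 282, 284, 294, 299, 315, 327, 346, 359
Drop lowest 1 (206) and highest 1 (359)
Remaining (n=12): Σ = 3401, mean = 3401/12 = 283.417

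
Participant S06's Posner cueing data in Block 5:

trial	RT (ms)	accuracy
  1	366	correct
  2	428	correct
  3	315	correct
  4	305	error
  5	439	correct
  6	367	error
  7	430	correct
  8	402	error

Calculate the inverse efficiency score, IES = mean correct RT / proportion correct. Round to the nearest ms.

633 ms

Correct trials (n=5): 366, 428, 315, 439, 430
Mean correct RT = 1978/5 = 395.6000 ms
Proportion correct = 5/8
IES = 395.6000 / (5/8) = 632.960 ms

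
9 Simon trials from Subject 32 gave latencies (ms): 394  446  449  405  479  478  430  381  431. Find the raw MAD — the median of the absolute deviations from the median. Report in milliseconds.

26 ms

Sorted: 381, 394, 405, 430, 431, 446, 449, 478, 479 → median = 431
|x − 431|: 37, 15, 18, 26, 48, 47, 1, 50, 0
Sorted deviations: 0, 1, 15, 18, 26, 37, 47, 48, 50 → MAD = 26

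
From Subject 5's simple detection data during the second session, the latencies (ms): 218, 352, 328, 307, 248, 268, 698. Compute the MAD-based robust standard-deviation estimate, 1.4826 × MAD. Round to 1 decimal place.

66.7 ms

Sorted: 218, 248, 268, 307, 328, 352, 698 → median = 307
|x − 307| sorted: 0, 21, 39, 45, 59, 89, 391 → MAD = 45
Robust SD ≈ 1.4826 × 45 = 66.717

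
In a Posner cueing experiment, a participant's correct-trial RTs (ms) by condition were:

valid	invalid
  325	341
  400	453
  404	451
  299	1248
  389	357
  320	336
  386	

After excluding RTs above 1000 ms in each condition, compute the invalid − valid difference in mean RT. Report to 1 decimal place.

invalid: exclude 1248
M(valid) = 2523/7 = 360.429
M(invalid) = 1938/5 = 387.600
Difference = 387.600 − 360.429 = 27.171 ms

27.2 ms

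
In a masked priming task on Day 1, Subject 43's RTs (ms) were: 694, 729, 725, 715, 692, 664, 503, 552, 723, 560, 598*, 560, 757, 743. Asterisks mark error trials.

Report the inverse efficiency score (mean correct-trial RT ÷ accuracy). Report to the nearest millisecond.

714 ms

Correct trials (n=13): 694, 729, 725, 715, 692, 664, 503, 552, 723, 560, 560, 757, 743
Mean correct RT = 8617/13 = 662.8462 ms
Proportion correct = 13/14
IES = 662.8462 / (13/14) = 713.834 ms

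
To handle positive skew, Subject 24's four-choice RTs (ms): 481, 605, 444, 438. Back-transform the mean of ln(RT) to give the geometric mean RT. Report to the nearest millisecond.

488 ms

ln(RT): 6.1759, 6.4052, 6.0958, 6.0822
Mean ln(RT) = 24.7591/4 = 6.18978
Geometric mean = exp(6.18978) = 487.74 ms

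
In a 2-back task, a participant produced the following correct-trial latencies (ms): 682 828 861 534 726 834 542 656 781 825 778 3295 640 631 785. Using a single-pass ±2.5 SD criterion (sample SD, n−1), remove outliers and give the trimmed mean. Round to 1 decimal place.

n = 15, ΣRT = 13398, M = 893.200
Σ(x−M)² = 6333704.40; s = √(6333704.40/14) = 672.612
Cutoffs: 893.200 ± 2.5·672.612 → [-788.3, 2574.7]
Outside: 3295 → excluded.
Retained (n=14): Σ = 10103, mean = 10103/14 = 721.643

721.6 ms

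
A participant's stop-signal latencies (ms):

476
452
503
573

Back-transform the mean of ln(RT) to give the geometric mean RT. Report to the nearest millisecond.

ln(RT): 6.1654, 6.1137, 6.2206, 6.3509
Mean ln(RT) = 24.8506/4 = 6.21264
Geometric mean = exp(6.21264) = 499.02 ms

499 ms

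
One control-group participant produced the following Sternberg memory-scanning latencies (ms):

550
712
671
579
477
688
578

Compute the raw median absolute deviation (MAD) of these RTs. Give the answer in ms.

Sorted: 477, 550, 578, 579, 671, 688, 712 → median = 579
|x − 579|: 29, 133, 92, 0, 102, 109, 1
Sorted deviations: 0, 1, 29, 92, 102, 109, 133 → MAD = 92

92 ms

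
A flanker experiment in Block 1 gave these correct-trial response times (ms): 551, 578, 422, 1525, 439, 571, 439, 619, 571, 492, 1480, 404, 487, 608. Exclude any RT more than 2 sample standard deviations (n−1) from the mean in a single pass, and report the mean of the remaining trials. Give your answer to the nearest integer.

n = 14, ΣRT = 9186, M = 656.143
Σ(x−M)² = 1737263.71; s = √(1737263.71/13) = 365.562
Cutoffs: 656.143 ± 2·365.562 → [-75.0, 1387.3]
Outside: 1480, 1525 → excluded.
Retained (n=12): Σ = 6181, mean = 6181/12 = 515.083

515 ms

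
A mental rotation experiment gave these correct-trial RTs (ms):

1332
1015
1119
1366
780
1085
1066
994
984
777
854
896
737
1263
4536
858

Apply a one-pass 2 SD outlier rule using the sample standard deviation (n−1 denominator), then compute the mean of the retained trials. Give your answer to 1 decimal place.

1008.4 ms

n = 16, ΣRT = 19662, M = 1228.875
Σ(x−M)² = 12224357.75; s = √(12224357.75/15) = 902.750
Cutoffs: 1228.875 ± 2·902.750 → [-576.6, 3034.4]
Outside: 4536 → excluded.
Retained (n=15): Σ = 15126, mean = 15126/15 = 1008.400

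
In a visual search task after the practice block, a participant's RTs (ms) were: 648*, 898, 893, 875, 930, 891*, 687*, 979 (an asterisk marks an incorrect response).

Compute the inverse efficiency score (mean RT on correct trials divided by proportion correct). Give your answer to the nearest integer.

1464 ms

Correct trials (n=5): 898, 893, 875, 930, 979
Mean correct RT = 4575/5 = 915.0000 ms
Proportion correct = 5/8
IES = 915.0000 / (5/8) = 1464.000 ms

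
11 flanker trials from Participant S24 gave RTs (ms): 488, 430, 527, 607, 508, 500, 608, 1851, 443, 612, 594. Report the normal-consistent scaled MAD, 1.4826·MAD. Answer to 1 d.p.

118.6 ms

Sorted: 430, 443, 488, 500, 508, 527, 594, 607, 608, 612, 1851 → median = 527
|x − 527| sorted: 0, 19, 27, 39, 67, 80, 81, 84, 85, 97, 1324 → MAD = 80
Robust SD ≈ 1.4826 × 80 = 118.608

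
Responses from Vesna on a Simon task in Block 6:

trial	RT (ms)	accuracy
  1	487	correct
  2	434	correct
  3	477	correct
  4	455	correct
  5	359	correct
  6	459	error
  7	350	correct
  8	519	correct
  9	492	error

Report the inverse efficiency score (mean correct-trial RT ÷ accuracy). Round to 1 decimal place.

Correct trials (n=7): 487, 434, 477, 455, 359, 350, 519
Mean correct RT = 3081/7 = 440.1429 ms
Proportion correct = 7/9
IES = 440.1429 / (7/9) = 565.898 ms

565.9 ms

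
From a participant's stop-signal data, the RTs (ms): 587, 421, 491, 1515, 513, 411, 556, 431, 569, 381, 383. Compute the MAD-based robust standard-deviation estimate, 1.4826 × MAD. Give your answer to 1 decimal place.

115.6 ms

Sorted: 381, 383, 411, 421, 431, 491, 513, 556, 569, 587, 1515 → median = 491
|x − 491| sorted: 0, 22, 60, 65, 70, 78, 80, 96, 108, 110, 1024 → MAD = 78
Robust SD ≈ 1.4826 × 78 = 115.643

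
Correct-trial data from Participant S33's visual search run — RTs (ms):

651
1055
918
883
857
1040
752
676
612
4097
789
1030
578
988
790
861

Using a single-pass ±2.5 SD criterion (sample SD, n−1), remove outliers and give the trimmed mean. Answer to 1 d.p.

832.0 ms

n = 16, ΣRT = 16577, M = 1036.062
Σ(x−M)² = 10341982.94; s = √(10341982.94/15) = 830.341
Cutoffs: 1036.062 ± 2.5·830.341 → [-1039.8, 3111.9]
Outside: 4097 → excluded.
Retained (n=15): Σ = 12480, mean = 12480/15 = 832.000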